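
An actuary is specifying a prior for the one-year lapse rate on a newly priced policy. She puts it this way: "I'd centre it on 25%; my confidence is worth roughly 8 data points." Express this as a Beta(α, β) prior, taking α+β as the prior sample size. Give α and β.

Under the effective-sample-size interpretation, Beta(α, β) has prior mean α/(α+β) and prior sample size α+β.
So α+β = 8 and α/(α+β) = 0.25, giving α = 0.25·8 = 2 and β = 8 − 2 = 6.

α = 2, β = 6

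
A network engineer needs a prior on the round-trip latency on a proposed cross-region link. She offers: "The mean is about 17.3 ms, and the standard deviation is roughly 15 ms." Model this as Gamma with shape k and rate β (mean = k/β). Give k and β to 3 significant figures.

k ≈ 1.33, β ≈ 0.0769

For Gamma(k, rate β): mean = k/β, variance = k/β², so CV = 1/√k.
CV = SD/mean = 15/17.3 = 0.8671, hence k = 1/CV² = 1.33.
Then β = k/mean = 1.33/17.3 = 0.0769.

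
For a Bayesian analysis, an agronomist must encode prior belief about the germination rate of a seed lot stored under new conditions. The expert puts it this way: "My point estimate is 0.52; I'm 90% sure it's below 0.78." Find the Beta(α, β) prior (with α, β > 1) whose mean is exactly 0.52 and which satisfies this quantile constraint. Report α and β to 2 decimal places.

α ≈ 2.90, β ≈ 2.67

With mean 0.52 fixed, write α = 0.52s, β = 0.48s where s = α+β.
Need P(θ < 0.78) = 0.9 under Beta(0.52s, 0.48s). Normal approximation: (q−m)/√(m(1−m)/s) ≈ z_{0.9} = 1.28, so s ≈ 0.52·0.48·(1.28)²/(0.78−0.52)² = 6.1.
At s = 6.1: P(θ<0.78) ≈ 0.910. Adjusting to match 0.9 gives s ≈ 5.57.
So α = 0.52·5.57 ≈ 2.90, β = 0.48·5.57 ≈ 2.67.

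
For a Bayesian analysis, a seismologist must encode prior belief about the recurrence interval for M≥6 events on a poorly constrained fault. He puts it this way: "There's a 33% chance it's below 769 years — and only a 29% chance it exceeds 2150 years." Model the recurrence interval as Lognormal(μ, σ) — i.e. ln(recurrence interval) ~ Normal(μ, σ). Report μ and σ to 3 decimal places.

If T ~ Lognormal(μ,σ) then ln T ~ Normal(μ,σ), so the p-quantile of ln T is μ + z_p·σ.
ln(769) = 6.645 and ln(2150) = 7.673; z_{0.33} = -0.4399, z_{0.71} = 0.5534.
σ = (7.673 − 6.645)/(0.5534 − (-0.4399)) = 1.035.
μ = 6.645 − (-0.4399)·1.035 = 7.100.

μ ≈ 7.100, σ ≈ 1.035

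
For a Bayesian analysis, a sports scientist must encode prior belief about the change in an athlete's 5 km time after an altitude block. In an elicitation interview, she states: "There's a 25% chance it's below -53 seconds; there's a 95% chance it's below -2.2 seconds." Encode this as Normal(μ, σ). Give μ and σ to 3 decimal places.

The p-quantile of Normal(μ,σ) is μ + z_p·σ, with z_{0.25} = -0.6745 and z_{0.95} = 1.645.
Eliminate σ: μ = (z₂·x₁ − z₁·x₂)/(z₂ − z₁) = (1.645·-53 − (-0.6745)·-2.2)/2.319 = -38.227.
Then σ = (x₂ − x₁)/(z₂ − z₁) = (-2.2 − -53)/2.319 = 21.903.

μ = -38.227, σ = 21.903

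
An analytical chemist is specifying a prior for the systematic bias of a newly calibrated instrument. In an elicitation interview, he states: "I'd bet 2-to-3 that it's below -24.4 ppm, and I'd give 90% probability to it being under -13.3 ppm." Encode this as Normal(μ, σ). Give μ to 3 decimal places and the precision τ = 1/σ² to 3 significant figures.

μ = -22.568, τ = 0.0191

The p-quantile of Normal(μ,σ) is μ + z_p·σ, with z_{0.4} = -0.2533 and z_{0.9} = 1.282.
Eliminate σ: μ = (z₂·x₁ − z₁·x₂)/(z₂ − z₁) = (1.282·-24.4 − (-0.2533)·-13.3)/1.535 = -22.568.
Then σ = (x₂ − x₁)/(z₂ − z₁) = (-13.3 − -24.4)/1.535 = 7.232.
Precision τ = 1/σ² = 1/7.232² = 0.0191.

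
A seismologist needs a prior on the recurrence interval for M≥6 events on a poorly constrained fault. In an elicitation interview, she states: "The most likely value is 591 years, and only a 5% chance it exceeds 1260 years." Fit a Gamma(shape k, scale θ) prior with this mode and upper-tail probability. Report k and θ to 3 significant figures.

k ≈ 5.81, θ ≈ 123

Gamma(k,θ) with k>1 has mode (k−1)θ, so θ = 591/(k−1).
Need P(X < 1260) = 0.95 with θ tied to k this way. Start at k = 2, θ = 591: P(X<1260) ≈ 0.629.
Too low — raise k to concentrate. Iterating converges to k ≈ 5.81.
Then θ = 591/(5.81−1) ≈ 123.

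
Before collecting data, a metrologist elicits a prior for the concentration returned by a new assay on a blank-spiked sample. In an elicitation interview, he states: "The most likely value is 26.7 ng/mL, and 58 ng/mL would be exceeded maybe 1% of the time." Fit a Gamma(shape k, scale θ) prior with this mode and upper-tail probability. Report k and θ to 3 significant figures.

Gamma(k,θ) with k>1 has mode (k−1)θ, so θ = 26.7/(k−1).
Need P(X < 58) = 0.99 with θ tied to k this way. Start at k = 2, θ = 26.7: P(X<58) ≈ 0.639.
Too low — raise k to concentrate. Iterating converges to k ≈ 9.03.
Then θ = 26.7/(9.03−1) ≈ 3.32.

k ≈ 9.03, θ ≈ 3.32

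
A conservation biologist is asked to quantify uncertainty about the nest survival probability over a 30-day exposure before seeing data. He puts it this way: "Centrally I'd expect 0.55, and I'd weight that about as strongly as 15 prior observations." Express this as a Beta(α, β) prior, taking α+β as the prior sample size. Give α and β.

Under the effective-sample-size interpretation, Beta(α, β) has prior mean α/(α+β) and prior sample size α+β.
So α+β = 15 and α/(α+β) = 0.55, giving α = 0.55·15 = 8.25 and β = 15 − 8.25 = 6.75.

α = 8.25, β = 6.75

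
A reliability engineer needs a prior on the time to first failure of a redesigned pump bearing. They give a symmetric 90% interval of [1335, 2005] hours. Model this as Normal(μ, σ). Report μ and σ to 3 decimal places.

A symmetric 90% interval runs μ ± z·σ with z = 1.645.
Half-width = 335, so σ = 335/1.645 = 203.666.
μ is the interval midpoint, 1670.000.

μ = 1670.000, σ = 203.666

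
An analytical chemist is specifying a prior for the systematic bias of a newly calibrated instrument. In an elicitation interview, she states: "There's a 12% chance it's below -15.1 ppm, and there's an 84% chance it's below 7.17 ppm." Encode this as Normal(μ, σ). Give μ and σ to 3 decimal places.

For Normal(μ,σ), the p-quantile is μ + z_p·σ. Here z_{0.12} = -1.175, z_{0.84} = 0.9945.
So -15.1 = μ − 1.175σ and 7.17 = μ + 0.9945σ.
Subtracting: σ = (7.17 − -15.1)/(0.9945 − (-1.175)) = 10.265.
Then μ = -15.1 − (-1.175)·10.265 = -3.038.

μ = -3.038, σ = 10.265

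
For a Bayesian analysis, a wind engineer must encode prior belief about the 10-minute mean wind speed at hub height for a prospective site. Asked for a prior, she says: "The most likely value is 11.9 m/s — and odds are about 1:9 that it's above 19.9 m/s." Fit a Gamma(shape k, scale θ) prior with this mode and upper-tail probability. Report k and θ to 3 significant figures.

Gamma(k,θ) with k>1 has mode (k−1)θ, so θ = 11.9/(k−1).
Need P(X < 19.9) = 0.9 with θ tied to k this way. Start at k = 2, θ = 11.9: P(X<19.9) ≈ 0.498.
Too low — raise k to concentrate. Iterating converges to k ≈ 8.15.
Then θ = 11.9/(8.15−1) ≈ 1.67.

k ≈ 8.15, θ ≈ 1.67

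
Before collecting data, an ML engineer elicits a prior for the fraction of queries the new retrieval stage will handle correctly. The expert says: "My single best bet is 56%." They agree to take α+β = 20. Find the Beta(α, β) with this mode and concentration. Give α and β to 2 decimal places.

For α,β > 1 the Beta mode is (α−1)/(α+β−2). With α+β = 20, the mode is (α−1)/18.
Set (α−1)/18 = 0.56 → α = 1 + 0.56·18 = 11.08.
β = 20 − α = 8.92.

α = 11.08, β = 8.92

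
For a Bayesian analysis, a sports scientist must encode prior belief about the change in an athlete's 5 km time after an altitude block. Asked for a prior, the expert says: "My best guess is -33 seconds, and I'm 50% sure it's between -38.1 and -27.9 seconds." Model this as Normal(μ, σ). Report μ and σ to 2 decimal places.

A symmetric 50% interval runs μ ± z·σ with z = 0.6745.
Half-width = 5.1, so σ = 5.1/0.6745 = 7.56.
μ is the stated best guess, -33.00.

μ = -33.00, σ = 7.56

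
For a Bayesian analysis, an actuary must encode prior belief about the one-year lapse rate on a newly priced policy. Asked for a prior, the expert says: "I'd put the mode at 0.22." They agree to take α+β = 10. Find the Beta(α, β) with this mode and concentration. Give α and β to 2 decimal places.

α = 2.76, β = 7.24

For α,β > 1 the Beta mode is (α−1)/(α+β−2). With α+β = 10, the mode is (α−1)/8.
Set (α−1)/8 = 0.22 → α = 1 + 0.22·8 = 2.76.
β = 10 − α = 7.24.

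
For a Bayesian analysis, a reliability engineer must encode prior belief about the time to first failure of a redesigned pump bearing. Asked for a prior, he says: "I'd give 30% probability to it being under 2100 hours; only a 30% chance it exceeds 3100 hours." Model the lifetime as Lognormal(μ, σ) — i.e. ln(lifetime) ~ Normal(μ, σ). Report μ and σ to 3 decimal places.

μ ≈ 7.844, σ ≈ 0.371

If T ~ Lognormal(μ,σ) then ln T ~ Normal(μ,σ), so the p-quantile of ln T is μ + z_p·σ.
ln(2100) = 7.65 and ln(3100) = 8.039; z_{0.3} = -0.5244, z_{0.7} = 0.5244.
σ = (8.039 − 7.65)/(0.5244 − (-0.5244)) = 0.371.
μ = 7.65 − (-0.5244)·0.371 = 7.844.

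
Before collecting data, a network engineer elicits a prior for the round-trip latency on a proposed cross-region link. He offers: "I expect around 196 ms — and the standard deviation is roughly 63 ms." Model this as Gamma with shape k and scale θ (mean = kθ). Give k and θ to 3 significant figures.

For Gamma(k, scale θ): mean = kθ, variance = kθ², so CV = 1/√k.
CV = SD/mean = 63/196 = 0.3214, hence k = 1/CV² = 9.68.
Then θ = mean/k = 196/9.68 = 20.2.

k ≈ 9.68, θ ≈ 20.2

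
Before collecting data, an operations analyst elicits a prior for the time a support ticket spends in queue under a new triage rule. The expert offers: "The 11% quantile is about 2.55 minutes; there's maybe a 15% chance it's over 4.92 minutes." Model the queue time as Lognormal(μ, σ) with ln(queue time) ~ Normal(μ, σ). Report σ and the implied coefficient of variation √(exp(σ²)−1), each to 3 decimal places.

σ ≈ 0.290, CV ≈ 0.297

If T ~ Lognormal(μ,σ) then ln T ~ Normal(μ,σ), so the p-quantile of ln T is μ + z_p·σ.
ln(2.55) = 0.9361 and ln(4.92) = 1.593; z_{0.11} = -1.227, z_{0.85} = 1.036.
σ = (1.593 − 0.9361)/(1.036 − (-1.227)) = 0.290.
μ = 0.9361 − (-1.227)·0.290 = 1.292.
CV = √(exp(σ²)−1) = √(exp(0.0843)−1) = 0.297.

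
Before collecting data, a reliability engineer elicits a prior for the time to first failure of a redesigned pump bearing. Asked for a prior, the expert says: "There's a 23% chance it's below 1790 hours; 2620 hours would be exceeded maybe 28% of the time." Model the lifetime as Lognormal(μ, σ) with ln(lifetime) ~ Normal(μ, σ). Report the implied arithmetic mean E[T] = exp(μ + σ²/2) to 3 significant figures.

E[T] ≈ 2310 hours

If T ~ Lognormal(μ,σ) then ln T ~ Normal(μ,σ), so the p-quantile of ln T is μ + z_p·σ.
ln(1790) = 7.49 and ln(2620) = 7.871; z_{0.23} = -0.7388, z_{0.72} = 0.5828.
σ = (7.871 − 7.49)/(0.5828 − (-0.7388)) = 0.288.
μ = 7.49 − (-0.7388)·0.288 = 7.703.
E[T] = exp(μ + σ²/2) = exp(7.703 + 0.0415) = 2310 hours.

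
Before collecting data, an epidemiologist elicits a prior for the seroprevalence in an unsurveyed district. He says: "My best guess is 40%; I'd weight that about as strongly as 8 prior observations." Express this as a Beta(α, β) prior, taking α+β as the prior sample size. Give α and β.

Under the effective-sample-size interpretation, Beta(α, β) has prior mean α/(α+β) and prior sample size α+β.
So α+β = 8 and α/(α+β) = 0.4, giving α = 0.4·8 = 3.2 and β = 8 − 3.2 = 4.8.

α = 3.2, β = 4.8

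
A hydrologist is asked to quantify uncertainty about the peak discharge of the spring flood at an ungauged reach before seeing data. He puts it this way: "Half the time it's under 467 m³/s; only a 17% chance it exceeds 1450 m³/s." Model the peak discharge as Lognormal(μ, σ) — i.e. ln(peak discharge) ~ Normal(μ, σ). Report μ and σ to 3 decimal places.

If T ~ Lognormal(μ,σ) then ln T ~ Normal(μ,σ), so the p-quantile of ln T is μ + z_p·σ.
ln(467) = 6.146 and ln(1450) = 7.279; z_{0.5} = 0, z_{0.83} = 0.9542.
σ = (7.279 − 6.146)/(0.9542 − (0)) = 1.187.
μ = 6.146 − (0)·1.187 = 6.146.

μ ≈ 6.146, σ ≈ 1.187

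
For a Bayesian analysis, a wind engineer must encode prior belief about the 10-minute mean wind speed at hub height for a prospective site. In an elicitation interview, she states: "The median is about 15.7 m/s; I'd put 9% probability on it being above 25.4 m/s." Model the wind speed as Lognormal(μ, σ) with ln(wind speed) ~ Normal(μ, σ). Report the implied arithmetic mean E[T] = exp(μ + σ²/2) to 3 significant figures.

If T ~ Lognormal(μ,σ) then ln T ~ Normal(μ,σ), so the p-quantile of ln T is μ + z_p·σ.
ln(15.7) = 2.754 and ln(25.4) = 3.235; z_{0.5} = 0, z_{0.91} = 1.341.
σ = (3.235 − 2.754)/(1.341 − (0)) = 0.359.
μ = 2.754 − (0)·0.359 = 2.754.
E[T] = exp(μ + σ²/2) = exp(2.754 + 0.0644) = 16.7 m/s.

E[T] ≈ 16.7 m/s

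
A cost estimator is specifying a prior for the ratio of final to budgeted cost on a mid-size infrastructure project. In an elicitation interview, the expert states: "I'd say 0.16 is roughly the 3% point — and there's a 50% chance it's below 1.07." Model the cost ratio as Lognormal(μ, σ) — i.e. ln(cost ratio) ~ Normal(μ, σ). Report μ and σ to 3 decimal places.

μ ≈ 0.068, σ ≈ 1.010

If T ~ Lognormal(μ,σ) then ln T ~ Normal(μ,σ), so the p-quantile of ln T is μ + z_p·σ.
ln(0.16) = -1.833 and ln(1.07) = 0.06766; z_{0.03} = -1.881, z_{0.5} = 0.
σ = (0.06766 − -1.833)/(0 − (-1.881)) = 1.010.
μ = -1.833 − (-1.881)·1.010 = 0.068.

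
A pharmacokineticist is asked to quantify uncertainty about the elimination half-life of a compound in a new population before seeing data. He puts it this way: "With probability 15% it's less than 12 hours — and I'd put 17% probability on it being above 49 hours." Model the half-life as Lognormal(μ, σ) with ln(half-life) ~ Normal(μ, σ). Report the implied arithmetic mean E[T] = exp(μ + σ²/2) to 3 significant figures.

E[T] ≈ 32 hours

If T ~ Lognormal(μ,σ) then ln T ~ Normal(μ,σ), so the p-quantile of ln T is μ + z_p·σ.
ln(12) = 2.485 and ln(49) = 3.892; z_{0.15} = -1.036, z_{0.83} = 0.9542.
σ = (3.892 − 2.485)/(0.9542 − (-1.036)) = 0.707.
μ = 2.485 − (-1.036)·0.707 = 3.217.
E[T] = exp(μ + σ²/2) = exp(3.217 + 0.2498) = 32 hours.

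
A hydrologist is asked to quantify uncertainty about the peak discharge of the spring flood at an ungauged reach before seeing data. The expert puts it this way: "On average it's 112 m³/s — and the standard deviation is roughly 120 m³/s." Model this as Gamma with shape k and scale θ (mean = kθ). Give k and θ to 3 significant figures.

For Gamma(k, scale θ): mean = kθ, variance = kθ², so CV = 1/√k.
CV = SD/mean = 120/112 = 1.071, hence k = 1/CV² = 0.871.
Then θ = mean/k = 112/0.871 = 129.

k ≈ 0.871, θ ≈ 129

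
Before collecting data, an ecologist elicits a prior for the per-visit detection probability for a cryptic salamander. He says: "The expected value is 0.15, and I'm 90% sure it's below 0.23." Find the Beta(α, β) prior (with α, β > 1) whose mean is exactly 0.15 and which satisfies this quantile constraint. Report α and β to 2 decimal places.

α ≈ 5.27, β ≈ 29.87

With mean 0.15 fixed, write α = 0.15s, β = 0.85s where s = α+β.
Need P(θ < 0.23) = 0.9 under Beta(0.15s, 0.85s). Normal approximation: (q−m)/√(m(1−m)/s) ≈ z_{0.9} = 1.28, so s ≈ 0.15·0.85·(1.28)²/(0.23−0.15)² = 32.7.
At s = 32.7: P(θ<0.23) ≈ 0.893. Adjusting to match 0.9 gives s ≈ 35.14.
So α = 0.15·35.14 ≈ 5.27, β = 0.85·35.14 ≈ 29.87.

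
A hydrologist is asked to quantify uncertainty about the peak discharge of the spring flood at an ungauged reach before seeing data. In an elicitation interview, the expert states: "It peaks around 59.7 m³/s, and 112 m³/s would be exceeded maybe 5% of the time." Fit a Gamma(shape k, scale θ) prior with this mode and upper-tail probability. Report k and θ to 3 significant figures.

k ≈ 8.03, θ ≈ 8.5

Gamma(k,θ) with k>1 has mode (k−1)θ, so θ = 59.7/(k−1).
Need P(X < 112) = 0.95 with θ tied to k this way. Start at k = 2, θ = 59.7: P(X<112) ≈ 0.559.
Too low — raise k to concentrate. Iterating converges to k ≈ 8.03.
Then θ = 59.7/(8.03−1) ≈ 8.5.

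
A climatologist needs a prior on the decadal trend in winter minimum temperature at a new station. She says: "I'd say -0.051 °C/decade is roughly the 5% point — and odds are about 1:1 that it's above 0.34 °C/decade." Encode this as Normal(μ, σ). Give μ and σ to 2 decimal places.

For Normal(μ,σ), the p-quantile is μ + z_p·σ. Here z_{0.05} = -1.645, z_{0.5} = 0.
So -0.051 = μ − 1.645σ and 0.34 = μ + 0σ.
Subtracting: σ = (0.34 − -0.051)/(0 − (-1.645)) = 0.24.
Then μ = -0.051 − (-1.645)·0.24 = 0.34.

μ = 0.34, σ = 0.24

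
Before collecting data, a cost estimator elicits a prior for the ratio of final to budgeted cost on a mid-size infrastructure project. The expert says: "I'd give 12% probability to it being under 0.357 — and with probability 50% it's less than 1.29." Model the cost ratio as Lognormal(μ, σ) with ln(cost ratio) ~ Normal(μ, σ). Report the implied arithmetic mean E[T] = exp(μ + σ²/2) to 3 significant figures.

If T ~ Lognormal(μ,σ) then ln T ~ Normal(μ,σ), so the p-quantile of ln T is μ + z_p·σ.
ln(0.357) = -1.03 and ln(1.29) = 0.2546; z_{0.12} = -1.175, z_{0.5} = 0.
σ = (0.2546 − -1.03)/(0 − (-1.175)) = 1.093.
μ = -1.03 − (-1.175)·1.093 = 0.255.
E[T] = exp(μ + σ²/2) = exp(0.255 + 0.5977) = 2.35.

E[T] ≈ 2.35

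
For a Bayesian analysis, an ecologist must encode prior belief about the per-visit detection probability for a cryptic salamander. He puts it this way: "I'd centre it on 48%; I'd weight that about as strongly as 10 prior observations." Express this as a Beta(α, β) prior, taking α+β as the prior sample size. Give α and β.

Under the effective-sample-size interpretation, Beta(α, β) has prior mean α/(α+β) and prior sample size α+β.
So α+β = 10 and α/(α+β) = 0.48, giving α = 0.48·10 = 4.8 and β = 10 − 4.8 = 5.2.

α = 4.8, β = 5.2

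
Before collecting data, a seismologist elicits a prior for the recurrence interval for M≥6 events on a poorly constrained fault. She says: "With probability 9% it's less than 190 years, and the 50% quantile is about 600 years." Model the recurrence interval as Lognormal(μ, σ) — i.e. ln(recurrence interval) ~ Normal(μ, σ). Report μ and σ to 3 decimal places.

If T ~ Lognormal(μ,σ) then ln T ~ Normal(μ,σ), so the p-quantile of ln T is μ + z_p·σ.
ln(190) = 5.247 and ln(600) = 6.397; z_{0.09} = -1.341, z_{0.5} = 0.
σ = (6.397 − 5.247)/(0 − (-1.341)) = 0.858.
μ = 5.247 − (-1.341)·0.858 = 6.397.

μ ≈ 6.397, σ ≈ 0.858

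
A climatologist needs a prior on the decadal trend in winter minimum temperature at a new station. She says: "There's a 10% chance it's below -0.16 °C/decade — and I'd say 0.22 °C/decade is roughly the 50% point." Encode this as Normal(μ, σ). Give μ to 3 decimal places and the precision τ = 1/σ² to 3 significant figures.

The p-quantile of Normal(μ,σ) is μ + z_p·σ, with z_{0.1} = -1.282 and z_{0.5} = 0.
Eliminate σ: μ = (z₂·x₁ − z₁·x₂)/(z₂ − z₁) = (0·-0.16 − (-1.282)·0.22)/1.282 = 0.220.
Then σ = (x₂ − x₁)/(z₂ − z₁) = (0.22 − -0.16)/1.282 = 0.297.
Precision τ = 1/σ² = 1/0.2965² = 11.4.

μ = 0.220, τ = 11.4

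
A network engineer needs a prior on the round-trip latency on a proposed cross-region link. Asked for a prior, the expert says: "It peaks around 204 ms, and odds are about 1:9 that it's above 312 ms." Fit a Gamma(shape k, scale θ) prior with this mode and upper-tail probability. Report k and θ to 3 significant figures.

Gamma(k,θ) with k>1 has mode (k−1)θ, so θ = 204/(k−1).
Need P(X < 312) = 0.9 with θ tied to k this way. Start at k = 2, θ = 204: P(X<312) ≈ 0.452.
Too low — raise k to concentrate. Iterating converges to k ≈ 11.3.
Then θ = 204/(11.3−1) ≈ 19.7.

k ≈ 11.3, θ ≈ 19.7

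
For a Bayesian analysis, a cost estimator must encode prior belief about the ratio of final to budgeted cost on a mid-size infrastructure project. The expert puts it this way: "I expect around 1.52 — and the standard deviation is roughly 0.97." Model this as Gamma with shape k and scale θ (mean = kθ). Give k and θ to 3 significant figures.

k ≈ 2.46, θ ≈ 0.619

For Gamma(k, scale θ): mean = kθ, variance = kθ², so CV = 1/√k.
CV = SD/mean = 0.97/1.52 = 0.6382, hence k = 1/CV² = 2.46.
Then θ = mean/k = 1.52/2.46 = 0.619.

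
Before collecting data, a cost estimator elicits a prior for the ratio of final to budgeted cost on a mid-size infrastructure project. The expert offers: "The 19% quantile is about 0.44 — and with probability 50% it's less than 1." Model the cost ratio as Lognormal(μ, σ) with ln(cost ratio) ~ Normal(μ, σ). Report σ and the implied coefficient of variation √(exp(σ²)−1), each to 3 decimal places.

If T ~ Lognormal(μ,σ) then ln T ~ Normal(μ,σ), so the p-quantile of ln T is μ + z_p·σ.
ln(0.44) = -0.821 and ln(1) = 0; z_{0.19} = -0.8779, z_{0.5} = 0.
σ = (0 − -0.821)/(0 − (-0.8779)) = 0.935.
μ = -0.821 − (-0.8779)·0.935 = 0.000.
CV = √(exp(σ²)−1) = √(exp(0.8745)−1) = 1.182.

σ ≈ 0.935, CV ≈ 1.182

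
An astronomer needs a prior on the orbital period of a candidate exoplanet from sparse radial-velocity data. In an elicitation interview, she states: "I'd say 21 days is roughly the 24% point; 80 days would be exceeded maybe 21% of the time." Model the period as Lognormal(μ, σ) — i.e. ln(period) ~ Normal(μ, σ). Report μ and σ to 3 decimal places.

μ ≈ 3.669, σ ≈ 0.884

If T ~ Lognormal(μ,σ) then ln T ~ Normal(μ,σ), so the p-quantile of ln T is μ + z_p·σ.
ln(21) = 3.045 and ln(80) = 4.382; z_{0.24} = -0.7063, z_{0.79} = 0.8064.
σ = (4.382 − 3.045)/(0.8064 − (-0.7063)) = 0.884.
μ = 3.045 − (-0.7063)·0.884 = 3.669.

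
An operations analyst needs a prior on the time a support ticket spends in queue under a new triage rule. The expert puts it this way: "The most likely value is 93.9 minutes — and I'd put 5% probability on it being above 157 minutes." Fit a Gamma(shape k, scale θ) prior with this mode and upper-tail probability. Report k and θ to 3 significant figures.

Gamma(k,θ) with k>1 has mode (k−1)θ, so θ = 93.9/(k−1).
Need P(X < 157) = 0.95 with θ tied to k this way. Start at k = 2, θ = 93.9: P(X<157) ≈ 0.498.
Too low — raise k to concentrate. Iterating converges to k ≈ 11.6.
Then θ = 93.9/(11.6−1) ≈ 8.88.

k ≈ 11.6, θ ≈ 8.88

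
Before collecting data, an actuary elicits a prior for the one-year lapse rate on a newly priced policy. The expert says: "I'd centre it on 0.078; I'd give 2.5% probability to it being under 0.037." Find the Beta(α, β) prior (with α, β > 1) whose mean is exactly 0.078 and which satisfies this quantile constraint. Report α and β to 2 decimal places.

α ≈ 9.21, β ≈ 108.91

With mean 0.078 fixed, write α = 0.078s, β = 0.922s where s = α+β.
Need P(θ < 0.037) = 0.025 under Beta(0.078s, 0.922s). Normal approximation: (q−m)/√(m(1−m)/s) ≈ z_{0.025} = -1.96, so s ≈ 0.078·0.922·(-1.96)²/(0.037−0.078)² = 164.3.
At s = 164.3: P(θ<0.037) ≈ 0.009. Adjusting to match 0.025 gives s ≈ 118.13.
So α = 0.078·118.13 ≈ 9.21, β = 0.922·118.13 ≈ 108.91.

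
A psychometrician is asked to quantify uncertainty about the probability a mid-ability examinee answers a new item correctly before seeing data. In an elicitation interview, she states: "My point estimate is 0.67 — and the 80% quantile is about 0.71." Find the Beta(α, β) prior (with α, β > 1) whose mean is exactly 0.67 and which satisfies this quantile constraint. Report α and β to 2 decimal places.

With mean 0.67 fixed, write α = 0.67s, β = 0.33s where s = α+β.
Need P(θ < 0.71) = 0.8 under Beta(0.67s, 0.33s). Normal approximation: (q−m)/√(m(1−m)/s) ≈ z_{0.8} = 0.842, so s ≈ 0.67·0.33·(0.842)²/(0.71−0.67)² = 97.9.
At s = 97.9: P(θ<0.71) ≈ 0.798. Adjusting to match 0.8 gives s ≈ 99.47.
So α = 0.67·99.47 ≈ 66.64, β = 0.33·99.47 ≈ 32.82.

α ≈ 66.64, β ≈ 32.82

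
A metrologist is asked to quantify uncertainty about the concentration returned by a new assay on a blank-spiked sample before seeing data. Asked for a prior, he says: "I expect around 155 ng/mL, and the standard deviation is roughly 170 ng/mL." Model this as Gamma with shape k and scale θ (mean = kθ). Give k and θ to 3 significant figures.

For Gamma(k, scale θ): mean = kθ, variance = kθ², so CV = 1/√k.
CV = SD/mean = 170/155 = 1.097, hence k = 1/CV² = 0.831.
Then θ = mean/k = 155/0.831 = 186.

k ≈ 0.831, θ ≈ 186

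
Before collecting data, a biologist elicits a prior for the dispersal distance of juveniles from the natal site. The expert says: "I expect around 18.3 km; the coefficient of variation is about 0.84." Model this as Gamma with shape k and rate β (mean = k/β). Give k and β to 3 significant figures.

k ≈ 1.42, β ≈ 0.0774

For Gamma(k, rate β): mean = k/β, variance = k/β², so CV = 1/√k.
CV = 0.84, hence k = 1/CV² = 1.42.
Then β = k/mean = 1.42/18.3 = 0.0774.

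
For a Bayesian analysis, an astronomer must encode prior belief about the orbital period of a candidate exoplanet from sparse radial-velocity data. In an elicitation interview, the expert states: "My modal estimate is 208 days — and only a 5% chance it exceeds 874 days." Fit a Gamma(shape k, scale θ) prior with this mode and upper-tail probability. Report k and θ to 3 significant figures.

Gamma(k,θ) with k>1 has mode (k−1)θ, so θ = 208/(k−1).
Need P(X < 874) = 0.95 with θ tied to k this way. Start at k = 2, θ = 208: P(X<874) ≈ 0.922.
Too low — raise k to concentrate. Iterating converges to k ≈ 2.21.
Then θ = 208/(2.21−1) ≈ 172.

k ≈ 2.21, θ ≈ 172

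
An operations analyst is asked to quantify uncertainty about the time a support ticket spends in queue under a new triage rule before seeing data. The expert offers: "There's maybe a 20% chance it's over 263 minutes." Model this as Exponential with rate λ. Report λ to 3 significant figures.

P(T > 263.0) = e^(−λ·263.0) = 0.2, so λ = −ln(0.2)/263.0 = 0.00612.

λ ≈ 0.00612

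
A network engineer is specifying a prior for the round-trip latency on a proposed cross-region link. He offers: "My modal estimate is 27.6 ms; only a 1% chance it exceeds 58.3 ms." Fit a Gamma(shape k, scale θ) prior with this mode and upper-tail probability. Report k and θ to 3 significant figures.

Gamma(k,θ) with k>1 has mode (k−1)θ, so θ = 27.6/(k−1).
Need P(X < 58.3) = 0.99 with θ tied to k this way. Start at k = 2, θ = 27.6: P(X<58.3) ≈ 0.624.
Too low — raise k to concentrate. Iterating converges to k ≈ 9.69.
Then θ = 27.6/(9.69−1) ≈ 3.18.

k ≈ 9.69, θ ≈ 3.18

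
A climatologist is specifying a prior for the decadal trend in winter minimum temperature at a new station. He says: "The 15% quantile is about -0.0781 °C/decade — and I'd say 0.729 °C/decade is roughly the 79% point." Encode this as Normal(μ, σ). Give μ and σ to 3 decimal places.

μ = 0.376, σ = 0.438

The p-quantile of Normal(μ,σ) is μ + z_p·σ, with z_{0.15} = -1.036 and z_{0.79} = 0.8064.
Eliminate σ: μ = (z₂·x₁ − z₁·x₂)/(z₂ − z₁) = (0.8064·-0.0781 − (-1.036)·0.729)/1.843 = 0.376.
Then σ = (x₂ − x₁)/(z₂ − z₁) = (0.729 − -0.0781)/1.843 = 0.438.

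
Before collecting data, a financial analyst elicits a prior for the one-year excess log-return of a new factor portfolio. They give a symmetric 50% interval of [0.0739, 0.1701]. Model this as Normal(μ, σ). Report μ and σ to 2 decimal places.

A symmetric 50% interval runs μ ± z·σ with z = 0.6745.
Half-width = 0.0481, so σ = 0.0481/0.6745 = 0.07.
μ is the interval midpoint, 0.12.

μ = 0.12, σ = 0.07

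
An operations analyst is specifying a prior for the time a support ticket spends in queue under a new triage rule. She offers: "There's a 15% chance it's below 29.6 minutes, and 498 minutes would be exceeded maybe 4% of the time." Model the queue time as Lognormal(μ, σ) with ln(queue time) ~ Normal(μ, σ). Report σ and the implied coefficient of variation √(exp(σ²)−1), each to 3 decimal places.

σ ≈ 1.013, CV ≈ 1.338

If T ~ Lognormal(μ,σ) then ln T ~ Normal(μ,σ), so the p-quantile of ln T is μ + z_p·σ.
ln(29.6) = 3.388 and ln(498) = 6.211; z_{0.15} = -1.036, z_{0.96} = 1.751.
σ = (6.211 − 3.388)/(1.751 − (-1.036)) = 1.013.
μ = 3.388 − (-1.036)·1.013 = 4.437.
CV = √(exp(σ²)−1) = √(exp(1.0258)−1) = 1.338.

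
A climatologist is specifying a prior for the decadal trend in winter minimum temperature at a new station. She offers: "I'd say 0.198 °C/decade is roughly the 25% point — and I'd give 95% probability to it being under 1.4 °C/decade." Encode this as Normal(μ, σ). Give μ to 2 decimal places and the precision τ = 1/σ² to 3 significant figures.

μ = 0.55, τ = 3.72

The p-quantile of Normal(μ,σ) is μ + z_p·σ, with z_{0.25} = -0.6745 and z_{0.95} = 1.645.
Eliminate σ: μ = (z₂·x₁ − z₁·x₂)/(z₂ − z₁) = (1.645·0.198 − (-0.6745)·1.4)/2.319 = 0.55.
Then σ = (x₂ − x₁)/(z₂ − z₁) = (1.4 − 0.198)/2.319 = 0.52.
Precision τ = 1/σ² = 1/0.5183² = 3.72.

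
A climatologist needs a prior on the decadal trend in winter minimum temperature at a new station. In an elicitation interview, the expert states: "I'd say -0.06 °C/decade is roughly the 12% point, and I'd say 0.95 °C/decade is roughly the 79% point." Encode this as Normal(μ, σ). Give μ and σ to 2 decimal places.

μ = 0.54, σ = 0.51

For Normal(μ,σ), the p-quantile is μ + z_p·σ. Here z_{0.12} = -1.175, z_{0.79} = 0.8064.
So -0.06 = μ − 1.175σ and 0.95 = μ + 0.8064σ.
Subtracting: σ = (0.95 − -0.06)/(0.8064 − (-1.175)) = 0.51.
Then μ = -0.06 − (-1.175)·0.51 = 0.54.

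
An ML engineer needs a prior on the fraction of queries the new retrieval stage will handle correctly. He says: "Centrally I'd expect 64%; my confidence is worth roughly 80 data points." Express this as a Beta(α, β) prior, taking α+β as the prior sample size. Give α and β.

Under the effective-sample-size interpretation, Beta(α, β) has prior mean α/(α+β) and prior sample size α+β.
So α+β = 80 and α/(α+β) = 0.64, giving α = 0.64·80 = 51.2 and β = 80 − 51.2 = 28.8.

α = 51.2, β = 28.8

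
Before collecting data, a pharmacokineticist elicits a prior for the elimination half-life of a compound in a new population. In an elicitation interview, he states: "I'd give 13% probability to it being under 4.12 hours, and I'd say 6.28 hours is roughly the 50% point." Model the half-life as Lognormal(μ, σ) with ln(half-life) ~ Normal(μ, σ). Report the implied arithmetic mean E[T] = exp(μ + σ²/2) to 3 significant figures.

If T ~ Lognormal(μ,σ) then ln T ~ Normal(μ,σ), so the p-quantile of ln T is μ + z_p·σ.
ln(4.12) = 1.416 and ln(6.28) = 1.837; z_{0.13} = -1.126, z_{0.5} = 0.
σ = (1.837 − 1.416)/(0 − (-1.126)) = 0.374.
μ = 1.416 − (-1.126)·0.374 = 1.837.
E[T] = exp(μ + σ²/2) = exp(1.837 + 0.0700) = 6.74 hours.

E[T] ≈ 6.74 hours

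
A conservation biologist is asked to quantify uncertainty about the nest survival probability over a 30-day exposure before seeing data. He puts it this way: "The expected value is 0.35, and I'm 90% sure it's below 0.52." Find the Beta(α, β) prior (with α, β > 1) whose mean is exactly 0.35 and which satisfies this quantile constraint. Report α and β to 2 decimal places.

α ≈ 4.66, β ≈ 8.65

With mean 0.35 fixed, write α = 0.35s, β = 0.65s where s = α+β.
Need P(θ < 0.52) = 0.9 under Beta(0.35s, 0.65s). Normal approximation: (q−m)/√(m(1−m)/s) ≈ z_{0.9} = 1.28, so s ≈ 0.35·0.65·(1.28)²/(0.52−0.35)² = 12.9.
At s = 12.9: P(θ<0.52) ≈ 0.897. Adjusting to match 0.9 gives s ≈ 13.30.
So α = 0.35·13.30 ≈ 4.66, β = 0.65·13.30 ≈ 8.65.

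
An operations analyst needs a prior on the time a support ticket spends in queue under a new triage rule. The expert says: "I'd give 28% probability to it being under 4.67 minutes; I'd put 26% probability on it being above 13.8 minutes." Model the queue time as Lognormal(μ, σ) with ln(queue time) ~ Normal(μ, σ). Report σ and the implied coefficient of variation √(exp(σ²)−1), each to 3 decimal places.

σ ≈ 0.884, CV ≈ 1.088

If T ~ Lognormal(μ,σ) then ln T ~ Normal(μ,σ), so the p-quantile of ln T is μ + z_p·σ.
ln(4.67) = 1.541 and ln(13.8) = 2.625; z_{0.28} = -0.5828, z_{0.74} = 0.6433.
σ = (2.625 − 1.541)/(0.6433 − (-0.5828)) = 0.884.
μ = 1.541 − (-0.5828)·0.884 = 2.056.
CV = √(exp(σ²)−1) = √(exp(0.7808)−1) = 1.088.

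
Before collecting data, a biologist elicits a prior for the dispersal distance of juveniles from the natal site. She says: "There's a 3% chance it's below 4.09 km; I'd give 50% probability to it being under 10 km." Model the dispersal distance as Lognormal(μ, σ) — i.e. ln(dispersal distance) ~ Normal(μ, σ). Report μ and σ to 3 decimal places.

If T ~ Lognormal(μ,σ) then ln T ~ Normal(μ,σ), so the p-quantile of ln T is μ + z_p·σ.
ln(4.09) = 1.409 and ln(10) = 2.303; z_{0.03} = -1.881, z_{0.5} = 0.
σ = (2.303 − 1.409)/(0 − (-1.881)) = 0.475.
μ = 1.409 − (-1.881)·0.475 = 2.303.

μ ≈ 2.303, σ ≈ 0.475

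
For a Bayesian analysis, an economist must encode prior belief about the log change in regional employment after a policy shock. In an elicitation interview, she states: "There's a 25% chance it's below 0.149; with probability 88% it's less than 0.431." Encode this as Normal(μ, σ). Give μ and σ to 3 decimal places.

The p-quantile of Normal(μ,σ) is μ + z_p·σ, with z_{0.25} = -0.6745 and z_{0.88} = 1.175.
Eliminate σ: μ = (z₂·x₁ − z₁·x₂)/(z₂ − z₁) = (1.175·0.149 − (-0.6745)·0.431)/1.849 = 0.252.
Then σ = (x₂ − x₁)/(z₂ − z₁) = (0.431 − 0.149)/1.849 = 0.152.

μ = 0.252, σ = 0.152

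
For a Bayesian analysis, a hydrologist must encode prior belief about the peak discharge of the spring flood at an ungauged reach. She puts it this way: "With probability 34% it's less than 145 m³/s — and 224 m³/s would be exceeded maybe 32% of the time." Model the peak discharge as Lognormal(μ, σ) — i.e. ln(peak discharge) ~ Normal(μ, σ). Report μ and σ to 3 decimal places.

If T ~ Lognormal(μ,σ) then ln T ~ Normal(μ,σ), so the p-quantile of ln T is μ + z_p·σ.
ln(145) = 4.977 and ln(224) = 5.412; z_{0.34} = -0.4125, z_{0.68} = 0.4677.
σ = (5.412 − 4.977)/(0.4677 − (-0.4125)) = 0.494.
μ = 4.977 − (-0.4125)·0.494 = 5.181.

μ ≈ 5.181, σ ≈ 0.494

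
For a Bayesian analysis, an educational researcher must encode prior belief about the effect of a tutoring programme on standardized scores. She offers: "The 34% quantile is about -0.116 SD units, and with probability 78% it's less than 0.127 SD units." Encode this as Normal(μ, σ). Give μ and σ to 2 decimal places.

For Normal(μ,σ), the p-quantile is μ + z_p·σ. Here z_{0.34} = -0.4125, z_{0.78} = 0.7722.
So -0.116 = μ − 0.4125σ and 0.127 = μ + 0.7722σ.
Subtracting: σ = (0.127 − -0.116)/(0.7722 − (-0.4125)) = 0.21.
Then μ = -0.116 − (-0.4125)·0.21 = -0.03.

μ = -0.03, σ = 0.21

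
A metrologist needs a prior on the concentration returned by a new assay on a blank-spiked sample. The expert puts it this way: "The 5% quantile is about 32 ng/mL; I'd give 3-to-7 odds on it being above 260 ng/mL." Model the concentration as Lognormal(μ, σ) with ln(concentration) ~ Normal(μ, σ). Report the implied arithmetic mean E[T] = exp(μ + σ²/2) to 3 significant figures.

E[T] ≈ 250 ng/mL

If T ~ Lognormal(μ,σ) then ln T ~ Normal(μ,σ), so the p-quantile of ln T is μ + z_p·σ.
ln(32) = 3.466 and ln(260) = 5.561; z_{0.05} = -1.645, z_{0.7} = 0.5244.
σ = (5.561 − 3.466)/(0.5244 − (-1.645)) = 0.966.
μ = 3.466 − (-1.645)·0.966 = 5.054.
E[T] = exp(μ + σ²/2) = exp(5.054 + 0.4663) = 250 ng/mL.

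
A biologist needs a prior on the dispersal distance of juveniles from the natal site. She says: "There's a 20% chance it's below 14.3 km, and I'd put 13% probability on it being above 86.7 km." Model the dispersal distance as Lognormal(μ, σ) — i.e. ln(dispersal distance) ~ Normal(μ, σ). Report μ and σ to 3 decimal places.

If T ~ Lognormal(μ,σ) then ln T ~ Normal(μ,σ), so the p-quantile of ln T is μ + z_p·σ.
ln(14.3) = 2.66 and ln(86.7) = 4.462; z_{0.2} = -0.8416, z_{0.87} = 1.126.
σ = (4.462 − 2.66)/(1.126 − (-0.8416)) = 0.916.
μ = 2.66 − (-0.8416)·0.916 = 3.431.

μ ≈ 3.431, σ ≈ 0.916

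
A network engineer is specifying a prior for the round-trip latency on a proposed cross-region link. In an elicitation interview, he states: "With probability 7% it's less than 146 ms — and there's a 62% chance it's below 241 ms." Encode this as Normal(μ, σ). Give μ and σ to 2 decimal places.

μ = 224.71, σ = 53.33

For Normal(μ,σ), the p-quantile is μ + z_p·σ. Here z_{0.07} = -1.476, z_{0.62} = 0.3055.
So 146 = μ − 1.476σ and 241 = μ + 0.3055σ.
Subtracting: σ = (241 − 146)/(0.3055 − (-1.476)) = 53.33.
Then μ = 146 − (-1.476)·53.33 = 224.71.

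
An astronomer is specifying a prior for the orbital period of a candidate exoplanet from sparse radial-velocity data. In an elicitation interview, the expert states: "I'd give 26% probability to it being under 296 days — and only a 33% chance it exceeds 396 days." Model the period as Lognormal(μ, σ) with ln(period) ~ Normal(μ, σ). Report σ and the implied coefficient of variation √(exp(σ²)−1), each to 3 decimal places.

If T ~ Lognormal(μ,σ) then ln T ~ Normal(μ,σ), so the p-quantile of ln T is μ + z_p·σ.
ln(296) = 5.69 and ln(396) = 5.981; z_{0.26} = -0.6433, z_{0.67} = 0.4399.
σ = (5.981 − 5.69)/(0.4399 − (-0.6433)) = 0.269.
μ = 5.69 − (-0.6433)·0.269 = 5.863.
CV = √(exp(σ²)−1) = √(exp(0.0722)−1) = 0.274.

σ ≈ 0.269, CV ≈ 0.274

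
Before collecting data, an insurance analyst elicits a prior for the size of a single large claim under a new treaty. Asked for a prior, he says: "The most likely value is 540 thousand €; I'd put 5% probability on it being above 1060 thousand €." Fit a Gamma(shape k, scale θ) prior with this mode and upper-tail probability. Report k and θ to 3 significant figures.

k ≈ 7.1, θ ≈ 88.5

Gamma(k,θ) with k>1 has mode (k−1)θ, so θ = 540/(k−1).
Need P(X < 1060) = 0.95 with θ tied to k this way. Start at k = 2, θ = 540: P(X<1060) ≈ 0.584.
Too low — raise k to concentrate. Iterating converges to k ≈ 7.1.
Then θ = 540/(7.1−1) ≈ 88.5.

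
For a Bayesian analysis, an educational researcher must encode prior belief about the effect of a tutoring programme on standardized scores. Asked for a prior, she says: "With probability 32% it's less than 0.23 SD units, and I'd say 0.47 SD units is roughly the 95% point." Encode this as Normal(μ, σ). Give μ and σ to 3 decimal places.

μ = 0.283, σ = 0.114

For Normal(μ,σ), the p-quantile is μ + z_p·σ. Here z_{0.32} = -0.4677, z_{0.95} = 1.645.
So 0.23 = μ − 0.4677σ and 0.47 = μ + 1.645σ.
Subtracting: σ = (0.47 − 0.23)/(1.645 − (-0.4677)) = 0.114.
Then μ = 0.23 − (-0.4677)·0.114 = 0.283.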